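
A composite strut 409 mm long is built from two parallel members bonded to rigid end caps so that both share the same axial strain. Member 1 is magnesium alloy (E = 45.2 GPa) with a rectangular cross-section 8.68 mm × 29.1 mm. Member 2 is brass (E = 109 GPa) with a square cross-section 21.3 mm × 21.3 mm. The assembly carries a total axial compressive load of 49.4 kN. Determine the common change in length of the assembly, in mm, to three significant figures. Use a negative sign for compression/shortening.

-0.332 mm

A_1 = 252.6 mm².
A_2 = 453.7 mm².
Equal strain + equilibrium ⇒ each member carries load in proportion to AE: A₁E₁ = 11420000 N, A₂E₂ = 49450000 N, ΣAE = 60870000 N.
δ = PL/ΣAE = -49400·409/60870000 = -0.3319 mm.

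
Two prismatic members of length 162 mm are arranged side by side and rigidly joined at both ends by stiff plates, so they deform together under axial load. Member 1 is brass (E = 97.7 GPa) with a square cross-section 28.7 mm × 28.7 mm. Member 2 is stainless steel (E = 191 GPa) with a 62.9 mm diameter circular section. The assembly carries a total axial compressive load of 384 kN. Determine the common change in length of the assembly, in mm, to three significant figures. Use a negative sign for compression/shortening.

-0.0923 mm

A_1 = 823.7 mm².
A_2 = 3107 mm².
Equal strain + equilibrium ⇒ each member carries load in proportion to AE: A₁E₁ = 80470000 N, A₂E₂ = 593500000 N, ΣAE = 674000000 N.
δ = PL/ΣAE = -384000·162/674000000 = -0.0923 mm.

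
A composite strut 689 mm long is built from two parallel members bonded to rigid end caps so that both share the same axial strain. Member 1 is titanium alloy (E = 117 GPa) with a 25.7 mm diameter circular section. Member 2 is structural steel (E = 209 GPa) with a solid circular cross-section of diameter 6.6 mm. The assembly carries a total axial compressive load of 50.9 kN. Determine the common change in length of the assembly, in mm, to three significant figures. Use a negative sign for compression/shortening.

-0.517 mm

A_1 = 518.7 mm².
A_2 = 34.21 mm².
Equal strain + equilibrium ⇒ each member carries load in proportion to AE: A₁E₁ = 60690000 N, A₂E₂ = 7150000 N, ΣAE = 67840000 N.
δ = PL/ΣAE = -50900·689/67840000 = -0.5169 mm.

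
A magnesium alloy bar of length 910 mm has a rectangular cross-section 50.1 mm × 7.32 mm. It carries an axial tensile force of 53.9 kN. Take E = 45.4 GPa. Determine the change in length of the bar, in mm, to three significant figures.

2.95 mm

A = 366.7 mm².
δ_mech = NL/(AE) = 53900·910/(366.7·45400) = 2.946 mm.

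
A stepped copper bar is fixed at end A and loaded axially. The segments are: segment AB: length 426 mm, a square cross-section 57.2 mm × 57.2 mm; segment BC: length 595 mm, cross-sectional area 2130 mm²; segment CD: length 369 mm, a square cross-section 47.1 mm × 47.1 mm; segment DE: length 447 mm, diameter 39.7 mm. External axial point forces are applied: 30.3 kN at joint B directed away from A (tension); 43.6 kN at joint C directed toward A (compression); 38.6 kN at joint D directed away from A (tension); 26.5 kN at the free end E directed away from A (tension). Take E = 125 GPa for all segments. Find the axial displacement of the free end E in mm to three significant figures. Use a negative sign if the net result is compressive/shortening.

0.265 mm

Internal axial forces (sectioning from the free end, tension +): N_DE = 26.5 kN, N_CD = 65.1 kN, N_BC = 21.5 kN, N_AB = 51.8 kN.
A_AB = 3272 mm².
A_CD = 2218 mm².
A_DE = 1238 mm².
δ_AB = 51800·426/(3272·125000) = 0.05396 mm
δ_BC = 21500·595/(2130·125000) = 0.04805 mm
δ_CD = 65100·369/(2218·125000) = 0.08663 mm
δ_DE = 26500·447/(1238·125000) = 0.07655 mm
δ = Σδ_i = 0.2652 mm.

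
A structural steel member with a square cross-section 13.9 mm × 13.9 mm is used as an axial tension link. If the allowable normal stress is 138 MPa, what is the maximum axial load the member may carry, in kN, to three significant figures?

A = 193.2 mm².
P_max = σ_allow · A = 138 · 193.2 = 26660 N = 26.66 kN.

26.7 kN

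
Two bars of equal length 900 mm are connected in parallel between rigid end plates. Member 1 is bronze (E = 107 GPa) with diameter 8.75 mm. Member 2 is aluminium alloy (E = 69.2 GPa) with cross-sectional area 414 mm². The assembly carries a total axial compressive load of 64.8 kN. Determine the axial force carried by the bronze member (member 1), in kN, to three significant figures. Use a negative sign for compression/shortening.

A_1 = 60.13 mm².
Equal strain + equilibrium ⇒ each member carries load in proportion to AE: A₁E₁ = 6434000 N, A₂E₂ = 28650000 N, ΣAE = 35080000 N.
F₁ = P·A₁E₁/ΣAE = -64800·6434000/35080000 = -11880 N.

-11.9 kN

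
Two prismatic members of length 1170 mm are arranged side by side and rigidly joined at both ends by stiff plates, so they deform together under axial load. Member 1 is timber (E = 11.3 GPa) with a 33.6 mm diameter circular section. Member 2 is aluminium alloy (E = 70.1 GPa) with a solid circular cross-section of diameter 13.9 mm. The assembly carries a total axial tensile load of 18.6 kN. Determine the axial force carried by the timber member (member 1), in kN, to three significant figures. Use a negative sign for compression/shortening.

9.02 kN

A_1 = 886.7 mm².
A_2 = 151.7 mm².
Equal strain + equilibrium ⇒ each member carries load in proportion to AE: A₁E₁ = 10020000 N, A₂E₂ = 10640000 N, ΣAE = 20660000 N.
F₁ = P·A₁E₁/ΣAE = 18600·10020000/20660000 = 9022 N.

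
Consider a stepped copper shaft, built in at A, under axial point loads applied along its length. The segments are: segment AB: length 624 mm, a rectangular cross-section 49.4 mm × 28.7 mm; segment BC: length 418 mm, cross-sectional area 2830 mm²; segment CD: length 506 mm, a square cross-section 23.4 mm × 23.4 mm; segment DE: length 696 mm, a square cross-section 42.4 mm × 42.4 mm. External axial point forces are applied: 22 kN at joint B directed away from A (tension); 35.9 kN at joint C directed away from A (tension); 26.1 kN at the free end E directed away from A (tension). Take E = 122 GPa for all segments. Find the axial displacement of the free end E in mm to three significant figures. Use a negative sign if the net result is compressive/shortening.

Internal axial forces (sectioning from the free end, tension +): N_DE = 26.1 kN, N_CD = 26.1 kN, N_BC = 62 kN, N_AB = 84 kN.
A_AB = 1418 mm².
A_CD = 547.6 mm².
A_DE = 1798 mm².
δ_AB = 84000·624/(1418·122000) = 0.303 mm
δ_BC = 62000·418/(2830·122000) = 0.07506 mm
δ_CD = 26100·506/(547.6·122000) = 0.1977 mm
δ_DE = 26100·696/(1798·122000) = 0.08282 mm
δ = Σδ_i = 0.6586 mm.

0.659 mm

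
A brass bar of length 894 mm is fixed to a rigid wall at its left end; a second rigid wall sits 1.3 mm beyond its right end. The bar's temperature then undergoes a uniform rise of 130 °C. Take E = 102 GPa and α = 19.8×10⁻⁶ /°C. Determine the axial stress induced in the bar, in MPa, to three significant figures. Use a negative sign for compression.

-114 MPa

Free thermal expansion αLΔT = 19.8e-6 · 894 · 130 = 2.301 mm.
The walls engage after the gap closes; constrained expansion = 2.301 − 1.3 = 1.001 mm.
The walls impose strain ε = −(1.001)/894 = -1.1199e-03; σ = Eε = 102000 · -1.1199e-03 = -114.2 MPa.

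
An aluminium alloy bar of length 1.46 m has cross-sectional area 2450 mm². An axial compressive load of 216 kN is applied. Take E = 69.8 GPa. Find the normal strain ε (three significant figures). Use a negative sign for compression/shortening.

σ = N/A = -88.16 MPa; ε = σ/E = -88.16/69800 = -1.263e-03.

-0.00126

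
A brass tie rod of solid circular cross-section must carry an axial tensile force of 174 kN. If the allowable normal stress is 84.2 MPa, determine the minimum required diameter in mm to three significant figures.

51.3 mm

Required area A ≥ P/σ_allow = 174000/84.2 = 2067 mm².
For a solid circular section, d ≥ √(4A/π) = 51.29 mm.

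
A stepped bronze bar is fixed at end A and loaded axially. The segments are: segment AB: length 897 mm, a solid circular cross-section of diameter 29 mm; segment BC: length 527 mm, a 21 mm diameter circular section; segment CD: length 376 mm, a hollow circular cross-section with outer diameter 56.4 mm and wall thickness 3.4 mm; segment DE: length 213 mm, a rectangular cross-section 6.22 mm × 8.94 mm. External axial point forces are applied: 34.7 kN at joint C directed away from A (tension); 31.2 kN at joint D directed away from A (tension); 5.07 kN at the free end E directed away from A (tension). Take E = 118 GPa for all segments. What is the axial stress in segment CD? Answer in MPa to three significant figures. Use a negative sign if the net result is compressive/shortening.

64.1 MPa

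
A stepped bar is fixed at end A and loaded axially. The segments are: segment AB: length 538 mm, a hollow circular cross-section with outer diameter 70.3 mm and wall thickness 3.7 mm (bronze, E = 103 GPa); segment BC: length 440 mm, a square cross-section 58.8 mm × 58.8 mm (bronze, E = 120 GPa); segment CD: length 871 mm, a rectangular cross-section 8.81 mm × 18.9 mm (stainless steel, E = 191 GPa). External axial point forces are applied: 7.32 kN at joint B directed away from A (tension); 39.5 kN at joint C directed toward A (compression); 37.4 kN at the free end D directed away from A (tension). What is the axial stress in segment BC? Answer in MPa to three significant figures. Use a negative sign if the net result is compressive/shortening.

-0.607 MPa

Internal axial forces (sectioning from the free end, tension +): N_CD = 37.4 kN, N_BC = -2.1 kN, N_AB = 5.22 kN.
A_BC = 3457 mm².
σ_BC = N_BC/A_BC = -2100/3457 = -0.6074 MPa.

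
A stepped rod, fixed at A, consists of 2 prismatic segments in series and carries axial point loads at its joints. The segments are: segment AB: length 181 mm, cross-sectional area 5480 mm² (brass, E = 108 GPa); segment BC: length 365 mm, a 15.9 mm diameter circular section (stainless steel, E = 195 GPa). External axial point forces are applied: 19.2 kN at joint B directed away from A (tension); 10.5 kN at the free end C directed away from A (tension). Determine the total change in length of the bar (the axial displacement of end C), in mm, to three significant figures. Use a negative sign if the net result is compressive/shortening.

Internal axial forces (sectioning from the free end, tension +): N_BC = 10.5 kN, N_AB = 29.7 kN.
A_BC = 198.6 mm².
δ_AB = 29700·181/(5480·108000) = 0.009083 mm
δ_BC = 10500·365/(198.6·195000) = 0.09898 mm
δ = Σδ_i = 0.1081 mm.

0.108 mm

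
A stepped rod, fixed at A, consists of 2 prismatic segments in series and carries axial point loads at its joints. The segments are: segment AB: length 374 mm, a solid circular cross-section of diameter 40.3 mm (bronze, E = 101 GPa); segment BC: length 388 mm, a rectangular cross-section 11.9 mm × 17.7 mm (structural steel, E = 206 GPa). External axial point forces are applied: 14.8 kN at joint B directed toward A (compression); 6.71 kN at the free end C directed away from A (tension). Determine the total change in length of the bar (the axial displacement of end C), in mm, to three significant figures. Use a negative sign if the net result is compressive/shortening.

Internal axial forces (sectioning from the free end, tension +): N_BC = 6.71 kN, N_AB = -8.09 kN.
A_AB = 1276 mm².
A_BC = 210.6 mm².
δ_AB = -8090·374/(1276·101000) = -0.02349 mm
δ_BC = 6710·388/(210.6·206000) = 0.06 mm
δ = Σδ_i = 0.03652 mm.

0.0365 mm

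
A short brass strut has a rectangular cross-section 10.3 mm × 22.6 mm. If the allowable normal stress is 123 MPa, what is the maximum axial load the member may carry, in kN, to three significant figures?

28.6 kN

A = 232.8 mm².
P_max = σ_allow · A = 123 · 232.8 = 28630 N = 28.63 kN.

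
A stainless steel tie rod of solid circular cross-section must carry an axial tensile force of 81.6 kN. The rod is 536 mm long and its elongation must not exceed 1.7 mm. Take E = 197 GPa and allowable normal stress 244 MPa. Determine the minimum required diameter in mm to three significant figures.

20.6 mm

Required area A ≥ P/σ_allow = 81600/244 = 334.4 mm².
For a solid circular section, d ≥ √(4A/π) = 20.64 mm.
Elongation limit: A ≥ PL/(Eδ_allow) = 81600·536/(197000·1.7) = 130.6 mm² ⇒ d ≥ 12.9 mm.
The stress limit governs.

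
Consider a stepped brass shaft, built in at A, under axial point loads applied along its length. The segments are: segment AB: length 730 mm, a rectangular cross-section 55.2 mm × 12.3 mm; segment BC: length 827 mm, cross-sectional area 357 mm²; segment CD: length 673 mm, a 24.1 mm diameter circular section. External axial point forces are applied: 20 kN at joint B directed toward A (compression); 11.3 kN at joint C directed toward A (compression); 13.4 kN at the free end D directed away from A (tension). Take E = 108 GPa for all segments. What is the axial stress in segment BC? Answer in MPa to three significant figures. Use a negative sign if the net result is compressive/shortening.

Internal axial forces (sectioning from the free end, tension +): N_CD = 13.4 kN, N_BC = 2.1 kN, N_AB = -17.9 kN.
σ_BC = N_BC/A_BC = 2100/357 = 5.882 MPa.

5.88 MPa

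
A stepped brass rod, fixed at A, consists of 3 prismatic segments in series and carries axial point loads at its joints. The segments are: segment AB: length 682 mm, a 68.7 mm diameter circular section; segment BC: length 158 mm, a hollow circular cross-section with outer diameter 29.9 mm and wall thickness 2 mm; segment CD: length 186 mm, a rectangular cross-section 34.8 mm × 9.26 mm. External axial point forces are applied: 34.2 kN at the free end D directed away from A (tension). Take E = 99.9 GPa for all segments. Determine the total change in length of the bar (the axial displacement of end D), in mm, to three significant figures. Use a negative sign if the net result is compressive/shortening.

0.569 mm

Internal axial forces (sectioning from the free end, tension +): N_CD = 34.2 kN, N_BC = 34.2 kN, N_AB = 34.2 kN.
A_AB = 3707 mm².
A_BC = 175.3 mm².
A_CD = 322.2 mm².
δ_AB = 34200·682/(3707·99900) = 0.06299 mm
δ_BC = 34200·158/(175.3·99900) = 0.3086 mm
δ_CD = 34200·186/(322.2·99900) = 0.1976 mm
δ = Σδ_i = 0.5691 mm.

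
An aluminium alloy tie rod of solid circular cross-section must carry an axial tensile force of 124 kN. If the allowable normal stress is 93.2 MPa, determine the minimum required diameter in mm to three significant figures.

Required area A ≥ P/σ_allow = 124000/93.2 = 1330 mm².
For a solid circular section, d ≥ √(4A/π) = 41.16 mm.

41.2 mm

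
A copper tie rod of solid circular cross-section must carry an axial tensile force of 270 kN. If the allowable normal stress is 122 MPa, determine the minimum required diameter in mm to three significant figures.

53.1 mm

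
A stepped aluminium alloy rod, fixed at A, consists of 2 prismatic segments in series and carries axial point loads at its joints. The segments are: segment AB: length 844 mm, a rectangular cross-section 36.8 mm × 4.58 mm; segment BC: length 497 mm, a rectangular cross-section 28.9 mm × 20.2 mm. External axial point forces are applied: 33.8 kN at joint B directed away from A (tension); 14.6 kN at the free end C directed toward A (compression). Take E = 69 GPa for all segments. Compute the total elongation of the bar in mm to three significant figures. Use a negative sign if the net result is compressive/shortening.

Internal axial forces (sectioning from the free end, tension +): N_BC = -14.6 kN, N_AB = 19.2 kN.
A_AB = 168.5 mm².
A_BC = 583.8 mm².
δ_AB = 19200·844/(168.5·69000) = 1.393 mm
δ_BC = -14600·497/(583.8·69000) = -0.1801 mm
δ = Σδ_i = 1.213 mm.

1.21 mm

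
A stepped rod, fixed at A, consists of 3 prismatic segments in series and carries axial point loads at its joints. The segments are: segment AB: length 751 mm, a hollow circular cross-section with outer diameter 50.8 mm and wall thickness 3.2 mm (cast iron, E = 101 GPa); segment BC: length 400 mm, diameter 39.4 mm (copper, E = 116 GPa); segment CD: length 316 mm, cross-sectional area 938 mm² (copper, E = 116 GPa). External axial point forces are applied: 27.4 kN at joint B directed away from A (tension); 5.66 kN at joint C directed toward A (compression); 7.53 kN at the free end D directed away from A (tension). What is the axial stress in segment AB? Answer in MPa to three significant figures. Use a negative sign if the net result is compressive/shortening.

61.2 MPa

Internal axial forces (sectioning from the free end, tension +): N_CD = 7.53 kN, N_BC = 1.87 kN, N_AB = 29.27 kN.
A_AB = 478.5 mm².
σ_AB = N_AB/A_AB = 29270/478.5 = 61.17 MPa.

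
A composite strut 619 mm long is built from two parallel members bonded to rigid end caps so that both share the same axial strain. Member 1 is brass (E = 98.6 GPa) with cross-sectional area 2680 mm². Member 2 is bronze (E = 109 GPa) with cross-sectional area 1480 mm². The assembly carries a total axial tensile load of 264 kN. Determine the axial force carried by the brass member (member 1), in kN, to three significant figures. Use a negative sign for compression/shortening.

Equal strain + equilibrium ⇒ each member carries load in proportion to AE: A₁E₁ = 264200000 N, A₂E₂ = 161300000 N, ΣAE = 425600000 N.
F₁ = P·A₁E₁/ΣAE = 264000·264200000/425600000 = 163900 N.

164 kN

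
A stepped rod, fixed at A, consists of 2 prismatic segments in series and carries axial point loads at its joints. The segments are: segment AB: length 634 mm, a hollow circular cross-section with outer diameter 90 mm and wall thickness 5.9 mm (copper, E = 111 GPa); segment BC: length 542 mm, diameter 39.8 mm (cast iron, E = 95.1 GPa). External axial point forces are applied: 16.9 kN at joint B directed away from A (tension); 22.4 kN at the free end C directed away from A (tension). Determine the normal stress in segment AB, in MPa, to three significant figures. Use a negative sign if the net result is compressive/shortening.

25.2 MPa

Internal axial forces (sectioning from the free end, tension +): N_BC = 22.4 kN, N_AB = 39.3 kN.
A_AB = 1559 mm².
σ_AB = N_AB/A_AB = 39300/1559 = 25.21 MPa.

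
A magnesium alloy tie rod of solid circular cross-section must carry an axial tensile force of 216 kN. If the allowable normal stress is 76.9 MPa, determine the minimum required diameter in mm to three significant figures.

59.8 mm

Required area A ≥ P/σ_allow = 216000/76.9 = 2809 mm².
For a solid circular section, d ≥ √(4A/π) = 59.8 mm.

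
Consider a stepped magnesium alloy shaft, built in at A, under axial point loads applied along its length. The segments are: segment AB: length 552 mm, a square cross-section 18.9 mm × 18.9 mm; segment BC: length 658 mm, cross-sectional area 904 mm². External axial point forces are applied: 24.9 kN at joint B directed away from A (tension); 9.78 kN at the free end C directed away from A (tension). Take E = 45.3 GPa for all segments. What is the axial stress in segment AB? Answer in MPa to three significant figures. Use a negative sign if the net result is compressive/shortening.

Internal axial forces (sectioning from the free end, tension +): N_BC = 9.78 kN, N_AB = 34.68 kN.
A_AB = 357.2 mm².
σ_AB = N_AB/A_AB = 34680/357.2 = 97.09 MPa.

97.1 MPa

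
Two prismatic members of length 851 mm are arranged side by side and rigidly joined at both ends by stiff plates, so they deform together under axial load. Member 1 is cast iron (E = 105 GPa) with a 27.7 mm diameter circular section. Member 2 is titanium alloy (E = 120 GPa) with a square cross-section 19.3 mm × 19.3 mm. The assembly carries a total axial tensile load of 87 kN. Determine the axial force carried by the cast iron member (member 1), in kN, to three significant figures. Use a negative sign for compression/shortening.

A_1 = 602.6 mm².
A_2 = 372.5 mm².
Equal strain + equilibrium ⇒ each member carries load in proportion to AE: A₁E₁ = 63280000 N, A₂E₂ = 44700000 N, ΣAE = 108000000 N.
F₁ = P·A₁E₁/ΣAE = 87000·63280000/108000000 = 50980 N.

51.0 kN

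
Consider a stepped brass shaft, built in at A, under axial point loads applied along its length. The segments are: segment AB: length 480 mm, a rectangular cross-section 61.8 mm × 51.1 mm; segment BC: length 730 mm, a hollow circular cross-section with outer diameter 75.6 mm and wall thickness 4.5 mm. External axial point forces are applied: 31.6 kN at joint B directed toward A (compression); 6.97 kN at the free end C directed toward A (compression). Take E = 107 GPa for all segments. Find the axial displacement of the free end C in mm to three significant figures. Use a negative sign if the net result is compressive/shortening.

-0.102 mm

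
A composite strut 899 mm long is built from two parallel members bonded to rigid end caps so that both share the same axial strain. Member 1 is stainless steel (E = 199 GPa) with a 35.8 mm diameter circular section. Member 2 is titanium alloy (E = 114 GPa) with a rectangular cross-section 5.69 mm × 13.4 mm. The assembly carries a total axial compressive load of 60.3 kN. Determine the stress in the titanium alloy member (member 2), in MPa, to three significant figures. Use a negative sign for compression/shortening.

-32.9 MPa

A_1 = 1007 mm².
A_2 = 76.25 mm².
Equal strain + equilibrium ⇒ each member carries load in proportion to AE: A₁E₁ = 200300000 N, A₂E₂ = 8692000 N, ΣAE = 209000000 N.
σ₂ = P·E₂/ΣAE = -60300·114000/209000000 = -32.89 MPa.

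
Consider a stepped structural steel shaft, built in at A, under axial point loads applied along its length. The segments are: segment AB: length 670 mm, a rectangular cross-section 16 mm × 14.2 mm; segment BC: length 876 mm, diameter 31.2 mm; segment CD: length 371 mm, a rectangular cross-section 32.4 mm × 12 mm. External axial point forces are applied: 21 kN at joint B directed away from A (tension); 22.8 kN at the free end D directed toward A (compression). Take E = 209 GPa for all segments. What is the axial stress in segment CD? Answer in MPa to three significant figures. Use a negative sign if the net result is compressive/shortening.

Internal axial forces (sectioning from the free end, tension +): N_CD = -22.8 kN, N_BC = -22.8 kN, N_AB = -1.8 kN.
A_CD = 388.8 mm².
σ_CD = N_CD/A_CD = -22800/388.8 = -58.64 MPa.

-58.6 MPa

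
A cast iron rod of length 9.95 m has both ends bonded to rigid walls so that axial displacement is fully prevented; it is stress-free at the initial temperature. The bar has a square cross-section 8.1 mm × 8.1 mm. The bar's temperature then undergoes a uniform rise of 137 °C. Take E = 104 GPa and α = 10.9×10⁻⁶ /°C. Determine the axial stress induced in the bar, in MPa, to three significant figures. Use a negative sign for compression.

-155 MPa

Free thermal expansion αLΔT = 10.9e-6 · 9950 · 137 = 14.86 mm.
The walls impose strain ε = −(14.86)/9950 = -1.4933e-03; σ = Eε = 104000 · -1.4933e-03 = -155.3 MPa.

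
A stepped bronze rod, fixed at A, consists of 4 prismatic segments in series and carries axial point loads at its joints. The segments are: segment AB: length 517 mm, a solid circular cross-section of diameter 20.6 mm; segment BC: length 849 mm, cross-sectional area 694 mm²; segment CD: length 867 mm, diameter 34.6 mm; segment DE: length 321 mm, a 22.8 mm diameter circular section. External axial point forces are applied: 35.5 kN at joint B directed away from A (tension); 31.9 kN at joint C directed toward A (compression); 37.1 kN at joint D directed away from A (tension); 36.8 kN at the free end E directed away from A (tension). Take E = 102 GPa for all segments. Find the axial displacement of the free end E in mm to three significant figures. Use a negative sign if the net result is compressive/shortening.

Internal axial forces (sectioning from the free end, tension +): N_DE = 36.8 kN, N_CD = 73.9 kN, N_BC = 42 kN, N_AB = 77.5 kN.
A_AB = 333.3 mm².
A_CD = 940.2 mm².
A_DE = 408.3 mm².
δ_AB = 77500·517/(333.3·102000) = 1.179 mm
δ_BC = 42000·849/(694·102000) = 0.5037 mm
δ_CD = 73900·867/(940.2·102000) = 0.6681 mm
δ_DE = 36800·321/(408.3·102000) = 0.2837 mm
δ = Σδ_i = 2.634 mm.

2.63 mm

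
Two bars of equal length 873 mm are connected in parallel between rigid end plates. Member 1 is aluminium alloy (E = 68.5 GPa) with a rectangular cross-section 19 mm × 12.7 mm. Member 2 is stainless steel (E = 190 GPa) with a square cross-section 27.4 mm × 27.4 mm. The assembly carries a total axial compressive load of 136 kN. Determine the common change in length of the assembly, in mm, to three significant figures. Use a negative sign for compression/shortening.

A_1 = 241.3 mm².
A_2 = 750.8 mm².
Equal strain + equilibrium ⇒ each member carries load in proportion to AE: A₁E₁ = 16530000 N, A₂E₂ = 142600000 N, ΣAE = 159200000 N.
δ = PL/ΣAE = -136000·873/159200000 = -0.7459 mm.

-0.746 mm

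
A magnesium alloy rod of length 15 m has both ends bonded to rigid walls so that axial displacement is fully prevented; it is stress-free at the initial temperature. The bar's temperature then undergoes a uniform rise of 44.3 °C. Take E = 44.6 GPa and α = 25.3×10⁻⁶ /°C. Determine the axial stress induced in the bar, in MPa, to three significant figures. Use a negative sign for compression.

Free thermal expansion αLΔT = 25.3e-6 · 15000 · 44.3 = 16.81 mm.
The walls impose strain ε = −(16.81)/15000 = -1.1208e-03; σ = Eε = 44600 · -1.1208e-03 = -49.99 MPa.

-50.0 MPa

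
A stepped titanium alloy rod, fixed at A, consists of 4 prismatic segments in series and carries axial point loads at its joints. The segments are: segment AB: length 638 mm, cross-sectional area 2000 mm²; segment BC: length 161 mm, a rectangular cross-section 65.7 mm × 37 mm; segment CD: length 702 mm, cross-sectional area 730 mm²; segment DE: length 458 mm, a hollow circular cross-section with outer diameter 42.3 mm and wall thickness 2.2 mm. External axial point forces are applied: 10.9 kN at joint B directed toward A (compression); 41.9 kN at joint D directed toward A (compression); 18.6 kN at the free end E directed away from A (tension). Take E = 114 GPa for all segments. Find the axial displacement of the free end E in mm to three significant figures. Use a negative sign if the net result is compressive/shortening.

-0.0362 mm

Internal axial forces (sectioning from the free end, tension +): N_DE = 18.6 kN, N_CD = -23.3 kN, N_BC = -23.3 kN, N_AB = -34.2 kN.
A_BC = 2431 mm².
A_DE = 277.2 mm².
δ_AB = -34200·638/(2000·114000) = -0.0957 mm
δ_BC = -23300·161/(2431·114000) = -0.01354 mm
δ_CD = -23300·702/(730·114000) = -0.1965 mm
δ_DE = 18600·458/(277.2·114000) = 0.2696 mm
δ = Σδ_i = -0.03616 mm.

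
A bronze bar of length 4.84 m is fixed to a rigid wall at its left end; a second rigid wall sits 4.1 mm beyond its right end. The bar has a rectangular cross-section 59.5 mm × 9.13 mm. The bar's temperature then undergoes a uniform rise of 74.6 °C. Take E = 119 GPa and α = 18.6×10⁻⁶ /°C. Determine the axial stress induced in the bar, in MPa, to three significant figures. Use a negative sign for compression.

-64.3 MPa

Free thermal expansion αLΔT = 18.6e-6 · 4840 · 74.6 = 6.716 mm.
The walls engage after the gap closes; constrained expansion = 6.716 − 4.1 = 2.616 mm.
The walls impose strain ε = −(2.616)/4840 = -5.4045e-04; σ = Eε = 119000 · -5.4045e-04 = -64.31 MPa.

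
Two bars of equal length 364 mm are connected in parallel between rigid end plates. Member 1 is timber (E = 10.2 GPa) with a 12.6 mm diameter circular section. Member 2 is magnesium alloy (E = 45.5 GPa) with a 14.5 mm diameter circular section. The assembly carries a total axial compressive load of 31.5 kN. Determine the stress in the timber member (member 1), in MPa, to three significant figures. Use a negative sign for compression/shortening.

A_1 = 124.7 mm².
A_2 = 165.1 mm².
Equal strain + equilibrium ⇒ each member carries load in proportion to AE: A₁E₁ = 1272000 N, A₂E₂ = 7513000 N, ΣAE = 8785000 N.
σ₁ = P·E₁/ΣAE = -31500·10200/8785000 = -36.57 MPa.

-36.6 MPa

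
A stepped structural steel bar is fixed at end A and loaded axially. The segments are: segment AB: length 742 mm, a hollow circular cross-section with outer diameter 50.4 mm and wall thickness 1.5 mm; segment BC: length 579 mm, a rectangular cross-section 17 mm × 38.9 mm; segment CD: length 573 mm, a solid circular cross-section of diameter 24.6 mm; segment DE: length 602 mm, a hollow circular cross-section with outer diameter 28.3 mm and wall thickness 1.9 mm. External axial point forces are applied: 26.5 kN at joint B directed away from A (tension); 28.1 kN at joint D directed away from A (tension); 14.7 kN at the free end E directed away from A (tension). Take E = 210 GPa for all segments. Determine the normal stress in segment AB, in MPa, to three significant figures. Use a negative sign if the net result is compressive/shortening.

Internal axial forces (sectioning from the free end, tension +): N_DE = 14.7 kN, N_CD = 42.8 kN, N_BC = 42.8 kN, N_AB = 69.3 kN.
A_AB = 230.4 mm².
σ_AB = N_AB/A_AB = 69300/230.4 = 300.7 MPa.

301 MPa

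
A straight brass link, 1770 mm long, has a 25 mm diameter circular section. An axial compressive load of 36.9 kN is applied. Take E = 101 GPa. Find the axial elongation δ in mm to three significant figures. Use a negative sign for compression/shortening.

-1.32 mm

A = 490.9 mm².
δ_mech = NL/(AE) = -36900·1770/(490.9·101000) = -1.317 mm.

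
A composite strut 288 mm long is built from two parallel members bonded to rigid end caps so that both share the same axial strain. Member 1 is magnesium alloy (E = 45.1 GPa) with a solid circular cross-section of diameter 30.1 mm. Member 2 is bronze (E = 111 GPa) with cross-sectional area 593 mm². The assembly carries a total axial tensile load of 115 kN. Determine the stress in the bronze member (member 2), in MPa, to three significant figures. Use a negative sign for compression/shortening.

A_1 = 711.6 mm².
Equal strain + equilibrium ⇒ each member carries load in proportion to AE: A₁E₁ = 32090000 N, A₂E₂ = 65820000 N, ΣAE = 97920000 N.
σ₂ = P·E₂/ΣAE = 115000·111000/97920000 = 130.4 MPa.

130 MPa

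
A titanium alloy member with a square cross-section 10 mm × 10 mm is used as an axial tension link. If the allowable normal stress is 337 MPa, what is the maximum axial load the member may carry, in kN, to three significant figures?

A = 100 mm².
P_max = σ_allow · A = 337 · 100 = 33700 N = 33.7 kN.

33.7 kN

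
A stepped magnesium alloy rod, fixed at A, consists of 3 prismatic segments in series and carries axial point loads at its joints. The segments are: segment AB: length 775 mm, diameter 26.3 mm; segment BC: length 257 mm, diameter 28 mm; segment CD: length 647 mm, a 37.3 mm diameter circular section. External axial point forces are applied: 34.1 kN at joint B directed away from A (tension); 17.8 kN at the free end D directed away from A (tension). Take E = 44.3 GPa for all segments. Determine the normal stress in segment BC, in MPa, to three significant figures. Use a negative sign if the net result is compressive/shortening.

Internal axial forces (sectioning from the free end, tension +): N_CD = 17.8 kN, N_BC = 17.8 kN, N_AB = 51.9 kN.
A_BC = 615.8 mm².
σ_BC = N_BC/A_BC = 17800/615.8 = 28.91 MPa.

28.9 MPa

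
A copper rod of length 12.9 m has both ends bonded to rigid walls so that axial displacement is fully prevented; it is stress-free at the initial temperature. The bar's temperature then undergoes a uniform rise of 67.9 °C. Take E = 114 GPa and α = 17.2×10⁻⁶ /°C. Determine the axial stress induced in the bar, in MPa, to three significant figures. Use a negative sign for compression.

-133 MPa

Free thermal expansion αLΔT = 17.2e-6 · 12900 · 67.9 = 15.07 mm.
The walls impose strain ε = −(15.07)/12900 = -1.1679e-03; σ = Eε = 114000 · -1.1679e-03 = -133.1 MPa.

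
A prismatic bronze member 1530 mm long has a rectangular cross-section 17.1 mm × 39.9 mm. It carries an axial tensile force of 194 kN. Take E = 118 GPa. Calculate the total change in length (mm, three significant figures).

3.69 mm

A = 682.3 mm².
δ_mech = NL/(AE) = 194000·1530/(682.3·118000) = 3.687 mm.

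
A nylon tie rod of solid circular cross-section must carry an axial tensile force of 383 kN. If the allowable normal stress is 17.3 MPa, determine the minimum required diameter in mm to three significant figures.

Required area A ≥ P/σ_allow = 383000/17.3 = 22140 mm².
For a solid circular section, d ≥ √(4A/π) = 167.9 mm.

168 mm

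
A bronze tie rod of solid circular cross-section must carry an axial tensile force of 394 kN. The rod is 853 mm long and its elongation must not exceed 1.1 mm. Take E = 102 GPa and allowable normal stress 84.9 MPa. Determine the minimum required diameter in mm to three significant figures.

Required area A ≥ P/σ_allow = 394000/84.9 = 4641 mm².
For a solid circular section, d ≥ √(4A/π) = 76.87 mm.
Elongation limit: A ≥ PL/(Eδ_allow) = 394000·853/(102000·1.1) = 2995 mm² ⇒ d ≥ 61.76 mm.
The stress limit governs.

76.9 mm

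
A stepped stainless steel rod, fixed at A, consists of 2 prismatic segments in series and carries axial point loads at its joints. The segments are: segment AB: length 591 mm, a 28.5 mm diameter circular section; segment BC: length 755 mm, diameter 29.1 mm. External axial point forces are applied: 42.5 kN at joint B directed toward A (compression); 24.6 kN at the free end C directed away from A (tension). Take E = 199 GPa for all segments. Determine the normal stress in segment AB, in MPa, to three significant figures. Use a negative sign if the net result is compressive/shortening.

-28.1 MPa

Internal axial forces (sectioning from the free end, tension +): N_BC = 24.6 kN, N_AB = -17.9 kN.
A_AB = 637.9 mm².
σ_AB = N_AB/A_AB = -17900/637.9 = -28.06 MPa.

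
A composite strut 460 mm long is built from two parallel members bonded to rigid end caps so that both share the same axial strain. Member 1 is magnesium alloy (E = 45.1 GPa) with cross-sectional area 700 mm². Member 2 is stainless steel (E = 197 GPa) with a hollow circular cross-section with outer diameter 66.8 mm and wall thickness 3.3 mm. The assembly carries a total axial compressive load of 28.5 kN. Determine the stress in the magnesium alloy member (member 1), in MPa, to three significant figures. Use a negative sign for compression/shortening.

A_2 = 658.3 mm².
Equal strain + equilibrium ⇒ each member carries load in proportion to AE: A₁E₁ = 31570000 N, A₂E₂ = 129700000 N, ΣAE = 161300000 N.
σ₁ = P·E₁/ΣAE = -28500·45100/161300000 = -7.971 MPa.

-7.97 MPa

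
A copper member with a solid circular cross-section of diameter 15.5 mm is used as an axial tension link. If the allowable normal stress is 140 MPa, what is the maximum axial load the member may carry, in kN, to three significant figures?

A = 188.7 mm².
P_max = σ_allow · A = 140 · 188.7 = 26420 N = 26.42 kN.

26.4 kN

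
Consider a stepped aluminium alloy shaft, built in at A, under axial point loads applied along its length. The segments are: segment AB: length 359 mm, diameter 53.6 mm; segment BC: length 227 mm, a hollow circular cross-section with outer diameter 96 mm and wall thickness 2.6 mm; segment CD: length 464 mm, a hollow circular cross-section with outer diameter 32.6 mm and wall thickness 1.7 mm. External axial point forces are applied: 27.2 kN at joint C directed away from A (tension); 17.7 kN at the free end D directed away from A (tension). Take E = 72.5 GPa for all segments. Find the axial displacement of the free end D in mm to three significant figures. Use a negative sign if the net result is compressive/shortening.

0.969 mm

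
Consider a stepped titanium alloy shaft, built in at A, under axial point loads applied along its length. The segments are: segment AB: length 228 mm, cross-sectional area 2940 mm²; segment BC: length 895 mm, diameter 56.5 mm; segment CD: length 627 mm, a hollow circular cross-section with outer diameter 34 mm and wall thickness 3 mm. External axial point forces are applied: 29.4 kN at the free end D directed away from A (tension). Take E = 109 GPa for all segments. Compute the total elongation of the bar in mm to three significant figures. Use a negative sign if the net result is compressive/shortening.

Internal axial forces (sectioning from the free end, tension +): N_CD = 29.4 kN, N_BC = 29.4 kN, N_AB = 29.4 kN.
A_BC = 2507 mm².
A_CD = 292.2 mm².
δ_AB = 29400·228/(2940·109000) = 0.02092 mm
δ_BC = 29400·895/(2507·109000) = 0.09628 mm
δ_CD = 29400·627/(292.2·109000) = 0.5788 mm
δ = Σδ_i = 0.696 mm.

0.696 mm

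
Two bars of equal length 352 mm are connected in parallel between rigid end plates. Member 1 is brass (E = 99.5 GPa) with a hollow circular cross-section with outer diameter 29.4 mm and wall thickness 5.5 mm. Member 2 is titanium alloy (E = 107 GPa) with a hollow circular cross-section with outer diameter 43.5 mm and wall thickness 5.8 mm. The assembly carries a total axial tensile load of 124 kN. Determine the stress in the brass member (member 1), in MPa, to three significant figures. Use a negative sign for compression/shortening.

A_1 = 413 mm².
A_2 = 686.9 mm².
Equal strain + equilibrium ⇒ each member carries load in proportion to AE: A₁E₁ = 41090000 N, A₂E₂ = 73500000 N, ΣAE = 114600000 N.
σ₁ = P·E₁/ΣAE = 124000·99500/114600000 = 107.7 MPa.

108 MPa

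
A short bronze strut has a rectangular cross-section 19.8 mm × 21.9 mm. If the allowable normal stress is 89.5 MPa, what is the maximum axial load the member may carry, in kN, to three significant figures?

38.8 kN

A = 433.6 mm².
P_max = σ_allow · A = 89.5 · 433.6 = 38810 N = 38.81 kN.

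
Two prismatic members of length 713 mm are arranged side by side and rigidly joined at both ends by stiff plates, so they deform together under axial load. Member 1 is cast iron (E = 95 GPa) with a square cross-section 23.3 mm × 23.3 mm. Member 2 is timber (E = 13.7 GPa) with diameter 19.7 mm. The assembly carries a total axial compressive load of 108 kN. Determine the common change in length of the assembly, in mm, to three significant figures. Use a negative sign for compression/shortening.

-1.38 mm

A_1 = 542.9 mm².
A_2 = 304.8 mm².
Equal strain + equilibrium ⇒ each member carries load in proportion to AE: A₁E₁ = 51570000 N, A₂E₂ = 4176000 N, ΣAE = 55750000 N.
δ = PL/ΣAE = -108000·713/55750000 = -1.381 mm.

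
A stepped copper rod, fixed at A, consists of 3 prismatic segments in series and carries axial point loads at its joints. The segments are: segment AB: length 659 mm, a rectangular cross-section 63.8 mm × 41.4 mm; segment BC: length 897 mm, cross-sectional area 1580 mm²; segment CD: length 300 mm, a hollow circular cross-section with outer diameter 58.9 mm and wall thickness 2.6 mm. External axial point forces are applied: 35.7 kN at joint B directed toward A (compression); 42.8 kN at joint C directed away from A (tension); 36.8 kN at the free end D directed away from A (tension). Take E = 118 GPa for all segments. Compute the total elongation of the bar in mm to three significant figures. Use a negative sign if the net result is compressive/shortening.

0.679 mm

Internal axial forces (sectioning from the free end, tension +): N_CD = 36.8 kN, N_BC = 79.6 kN, N_AB = 43.9 kN.
A_AB = 2641 mm².
A_CD = 459.9 mm².
δ_AB = 43900·659/(2641·118000) = 0.09282 mm
δ_BC = 79600·897/(1580·118000) = 0.383 mm
δ_CD = 36800·300/(459.9·118000) = 0.2034 mm
δ = Σδ_i = 0.6792 mm.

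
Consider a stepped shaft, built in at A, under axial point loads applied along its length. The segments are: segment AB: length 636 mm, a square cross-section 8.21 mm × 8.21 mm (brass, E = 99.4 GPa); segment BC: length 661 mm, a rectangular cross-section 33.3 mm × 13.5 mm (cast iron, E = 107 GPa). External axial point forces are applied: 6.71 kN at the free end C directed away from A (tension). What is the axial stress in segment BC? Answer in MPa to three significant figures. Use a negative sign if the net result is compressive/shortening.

Internal axial forces (sectioning from the free end, tension +): N_BC = 6.71 kN, N_AB = 6.71 kN.
A_BC = 449.5 mm².
σ_BC = N_BC/A_BC = 6710/449.5 = 14.93 MPa.

14.9 MPa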